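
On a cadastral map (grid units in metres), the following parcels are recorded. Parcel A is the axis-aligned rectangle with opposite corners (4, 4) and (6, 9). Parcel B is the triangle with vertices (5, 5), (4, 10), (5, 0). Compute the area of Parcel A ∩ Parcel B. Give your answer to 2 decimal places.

1.65

The intersection is the polygon with vertices (4.2,9), (5,5), (5,4), (4.6,4), (4.1,9).
By the shoelace formula its area is 1.65.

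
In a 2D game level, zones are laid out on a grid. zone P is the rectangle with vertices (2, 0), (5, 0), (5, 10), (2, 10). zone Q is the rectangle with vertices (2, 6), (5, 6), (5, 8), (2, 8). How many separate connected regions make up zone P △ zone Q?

zone P △ zone Q splits into 2 disjoint pieces (area 18, area 6).

2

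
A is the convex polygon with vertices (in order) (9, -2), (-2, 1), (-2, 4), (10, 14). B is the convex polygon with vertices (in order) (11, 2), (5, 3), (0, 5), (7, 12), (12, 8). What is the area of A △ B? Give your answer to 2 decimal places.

68.20

|A| = 107.5, |B| = 69.5, |A∩B| = 54.4022.
|A △ B| = |A| + |B| − 2·|A∩B| = 107.5 + 69.5 − 108.8045 = 68.20.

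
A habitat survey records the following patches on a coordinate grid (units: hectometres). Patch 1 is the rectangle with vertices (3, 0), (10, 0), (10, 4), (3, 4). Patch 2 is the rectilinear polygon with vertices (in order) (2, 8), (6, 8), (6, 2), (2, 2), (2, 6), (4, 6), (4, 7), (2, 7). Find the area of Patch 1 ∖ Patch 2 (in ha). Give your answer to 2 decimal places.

22.00

|Patch 1| = 28, |Patch 1∩Patch 2| = 6.
|Patch 1 ∖ Patch 2| = |Patch 1| − |Patch 1∩Patch 2| = 28 − 6 = 22.00.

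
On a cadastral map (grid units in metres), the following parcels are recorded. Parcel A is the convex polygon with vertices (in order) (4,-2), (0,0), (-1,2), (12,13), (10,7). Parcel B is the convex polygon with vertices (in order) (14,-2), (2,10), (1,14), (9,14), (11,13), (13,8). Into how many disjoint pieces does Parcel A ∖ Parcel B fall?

Parcel A ∖ Parcel B splits into 2 disjoint pieces (area 42.7292, area 0.3657).

2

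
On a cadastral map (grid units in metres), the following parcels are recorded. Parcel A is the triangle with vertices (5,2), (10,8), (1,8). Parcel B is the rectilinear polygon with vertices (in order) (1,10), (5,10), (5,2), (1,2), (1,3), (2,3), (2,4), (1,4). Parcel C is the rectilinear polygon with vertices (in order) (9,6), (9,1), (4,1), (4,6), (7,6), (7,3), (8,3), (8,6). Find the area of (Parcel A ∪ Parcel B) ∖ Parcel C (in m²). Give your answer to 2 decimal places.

|Parcel A ∪ Parcel B| = 46.
|(Parcel A ∪ Parcel B) ∩ Parcel C| = 9.6667.
|(Parcel A ∪ Parcel B) ∖ Parcel C| = 46 − 9.6667 = 36.33.

36.33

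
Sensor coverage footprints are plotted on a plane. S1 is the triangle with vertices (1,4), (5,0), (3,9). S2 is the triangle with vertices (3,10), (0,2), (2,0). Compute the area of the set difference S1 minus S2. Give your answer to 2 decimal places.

|S1| = 14, |S1∩S2| = 4.1576.
|S1 ∖ S2| = |S1| − |S1∩S2| = 14 − 4.1576 = 9.84.

9.84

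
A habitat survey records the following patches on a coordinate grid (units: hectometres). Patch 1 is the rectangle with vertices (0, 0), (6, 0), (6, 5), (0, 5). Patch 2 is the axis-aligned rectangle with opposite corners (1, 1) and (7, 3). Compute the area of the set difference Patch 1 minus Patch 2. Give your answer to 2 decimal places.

20.00

|Patch 1∩Patch 2|: x∈[1,6], y∈[1,3] → 5·2 = 10.
|Patch 1| = 30.
|Patch 1 ∖ Patch 2| = |Patch 1| − |Patch 1∩Patch 2| = 30 − 10 = 20.00.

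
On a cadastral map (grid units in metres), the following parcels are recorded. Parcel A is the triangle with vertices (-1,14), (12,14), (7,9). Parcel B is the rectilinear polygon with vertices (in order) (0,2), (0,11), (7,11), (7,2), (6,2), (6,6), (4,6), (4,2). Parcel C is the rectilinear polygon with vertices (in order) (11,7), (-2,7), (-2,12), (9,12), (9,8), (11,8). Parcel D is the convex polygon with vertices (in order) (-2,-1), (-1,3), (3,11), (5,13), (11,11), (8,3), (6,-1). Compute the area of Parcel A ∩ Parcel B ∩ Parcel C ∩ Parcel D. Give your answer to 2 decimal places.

3.20

The intersection is the polygon with vertices (7,9), (3.8,11), (7,11).
By the shoelace formula its area is 3.20.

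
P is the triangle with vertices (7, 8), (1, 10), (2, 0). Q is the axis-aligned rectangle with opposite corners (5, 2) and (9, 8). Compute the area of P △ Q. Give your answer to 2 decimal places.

|P| = 29, |Q| = 24, |P∩Q| = 3.2.
|P △ Q| = |P| + |Q| − 2·|P∩Q| = 29 + 24 − 6.4 = 46.60.

46.60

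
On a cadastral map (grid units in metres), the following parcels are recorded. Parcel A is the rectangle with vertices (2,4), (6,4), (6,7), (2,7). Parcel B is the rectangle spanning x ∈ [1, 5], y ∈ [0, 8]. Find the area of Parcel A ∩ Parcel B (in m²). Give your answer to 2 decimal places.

|Parcel A∩Parcel B|: x∈[2,5], y∈[4,7] → 3·3 = 9.

9.00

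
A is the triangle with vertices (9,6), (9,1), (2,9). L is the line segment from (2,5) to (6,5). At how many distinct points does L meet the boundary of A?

1

The segment meets the boundary at (5.5,5).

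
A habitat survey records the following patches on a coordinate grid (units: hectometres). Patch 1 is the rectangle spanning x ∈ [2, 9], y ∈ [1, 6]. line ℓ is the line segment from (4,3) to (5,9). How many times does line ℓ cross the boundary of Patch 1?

The segment meets the boundary at (4.5,6).

1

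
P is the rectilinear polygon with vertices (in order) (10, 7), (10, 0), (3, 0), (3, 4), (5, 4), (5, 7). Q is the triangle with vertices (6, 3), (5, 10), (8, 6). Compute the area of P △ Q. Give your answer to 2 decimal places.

39.96

|P| = 43, |Q| = 8.5, |P∩Q| = 5.7679.
|P △ Q| = |P| + |Q| − 2·|P∩Q| = 43 + 8.5 − 11.5357 = 39.96.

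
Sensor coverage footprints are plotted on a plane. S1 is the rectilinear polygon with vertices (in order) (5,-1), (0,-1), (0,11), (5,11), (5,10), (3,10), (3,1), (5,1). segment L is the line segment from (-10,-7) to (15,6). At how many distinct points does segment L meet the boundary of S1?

The segment meets the boundary at (5,0.8), (1.538,-1).

2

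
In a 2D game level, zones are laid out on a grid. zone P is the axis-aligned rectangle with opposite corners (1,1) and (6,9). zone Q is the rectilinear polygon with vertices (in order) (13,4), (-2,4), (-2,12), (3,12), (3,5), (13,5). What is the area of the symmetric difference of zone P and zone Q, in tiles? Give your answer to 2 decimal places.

64.00

|zone P| = 40, |zone Q| = 50, |zone P∩zone Q| = 13.
|zone P △ zone Q| = |zone P| + |zone Q| − 2·|zone P∩zone Q| = 40 + 50 − 26 = 64.00.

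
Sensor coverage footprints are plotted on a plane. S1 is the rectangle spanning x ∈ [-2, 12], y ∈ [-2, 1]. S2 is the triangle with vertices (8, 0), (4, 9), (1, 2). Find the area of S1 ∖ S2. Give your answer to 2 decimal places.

|S1| = 42, |S1∩S2| = 1.5278.
|S1 ∖ S2| = |S1| − |S1∩S2| = 42 − 1.5278 = 40.47.

40.47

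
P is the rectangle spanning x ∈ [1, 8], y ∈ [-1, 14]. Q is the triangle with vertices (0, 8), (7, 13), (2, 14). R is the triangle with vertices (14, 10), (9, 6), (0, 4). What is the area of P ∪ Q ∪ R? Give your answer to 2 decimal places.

By inclusion–exclusion:
Individual areas: |P| = 105, |Q| = 16, |R| = 13.
|P∩Q| = 14.8571.
|P∩R| = 6.5.
|Q∩R| = 0.
|P∩Q∩R| = 0.
|P ∪ Q ∪ R| = 134 − 21.3571 + 0 = 112.64.

112.64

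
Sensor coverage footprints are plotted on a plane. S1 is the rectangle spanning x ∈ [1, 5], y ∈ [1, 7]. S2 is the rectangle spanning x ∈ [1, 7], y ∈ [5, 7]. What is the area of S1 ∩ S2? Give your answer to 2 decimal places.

8.00

|S1∩S2|: x∈[1,5], y∈[5,7] → 4·2 = 8.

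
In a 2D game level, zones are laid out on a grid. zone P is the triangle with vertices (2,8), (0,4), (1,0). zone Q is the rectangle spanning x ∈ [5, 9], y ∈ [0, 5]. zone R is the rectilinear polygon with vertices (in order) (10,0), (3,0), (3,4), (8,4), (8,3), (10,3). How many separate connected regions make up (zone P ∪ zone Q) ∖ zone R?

(zone P ∪ zone Q) ∖ zone R splits into 2 disjoint pieces (area 6, area 5).

2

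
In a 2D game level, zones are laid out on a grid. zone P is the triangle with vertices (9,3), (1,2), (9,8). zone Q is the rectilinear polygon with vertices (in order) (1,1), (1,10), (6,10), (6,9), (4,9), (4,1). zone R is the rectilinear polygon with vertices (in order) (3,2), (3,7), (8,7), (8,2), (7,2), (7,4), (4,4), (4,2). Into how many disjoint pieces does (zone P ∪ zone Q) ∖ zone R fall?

(zone P ∪ zone Q) ∖ zone R splits into 3 disjoint pieces (area 24, area 4.7292, area 4.3125).

3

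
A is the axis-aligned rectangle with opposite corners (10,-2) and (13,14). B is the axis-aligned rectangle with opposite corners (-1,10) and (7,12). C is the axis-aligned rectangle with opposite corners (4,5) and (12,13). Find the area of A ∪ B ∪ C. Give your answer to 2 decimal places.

106.00

By inclusion–exclusion:
Individual areas: |A| = 48, |B| = 16, |C| = 64.
|A∩B| = 0 (no overlap).
|A∩C|: x∈[10,12], y∈[5,13] → 2·8 = 16.
|B∩C|: x∈[4,7], y∈[10,12] → 3·2 = 6.
|A∩B∩C| = 0.
|A ∪ B ∪ C| = 128 − 22 + 0 = 106.00.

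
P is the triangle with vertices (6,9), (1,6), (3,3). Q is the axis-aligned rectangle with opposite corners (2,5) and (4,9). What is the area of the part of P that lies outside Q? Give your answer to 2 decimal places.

6.10

|P| = 10.5, |P∩Q| = 4.4.
|P ∖ Q| = |P| − |P∩Q| = 10.5 − 4.4 = 6.10.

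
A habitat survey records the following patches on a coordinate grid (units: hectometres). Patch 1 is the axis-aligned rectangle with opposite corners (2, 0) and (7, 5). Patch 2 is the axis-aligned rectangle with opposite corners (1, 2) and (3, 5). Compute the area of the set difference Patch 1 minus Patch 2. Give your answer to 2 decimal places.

22.00

|Patch 1∩Patch 2|: x∈[2,3], y∈[2,5] → 1·3 = 3.
|Patch 1| = 25.
|Patch 1 ∖ Patch 2| = |Patch 1| − |Patch 1∩Patch 2| = 25 − 3 = 22.00.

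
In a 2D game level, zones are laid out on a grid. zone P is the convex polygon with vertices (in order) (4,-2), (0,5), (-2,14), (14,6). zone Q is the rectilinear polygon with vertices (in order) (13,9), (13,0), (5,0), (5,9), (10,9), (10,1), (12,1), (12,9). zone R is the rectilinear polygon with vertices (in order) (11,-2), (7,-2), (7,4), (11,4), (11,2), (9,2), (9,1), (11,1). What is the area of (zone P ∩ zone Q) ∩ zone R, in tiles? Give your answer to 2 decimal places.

The region (zone P ∩ zone Q) ∩ zone R is the polygon with vertices (10,2.8), (9,2), (9,2), (7,0.4), (7,4), (10,4).
By the shoelace formula its area is 7.20.

7.20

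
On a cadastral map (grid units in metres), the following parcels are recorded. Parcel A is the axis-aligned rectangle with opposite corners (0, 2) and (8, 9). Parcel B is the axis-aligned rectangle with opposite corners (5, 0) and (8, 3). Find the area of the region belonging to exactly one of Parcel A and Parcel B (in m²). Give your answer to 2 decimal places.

|Parcel A∩Parcel B|: x∈[5,8], y∈[2,3] → 3·1 = 3.
|Parcel A △ Parcel B| = |Parcel A| + |Parcel B| − 2·|Parcel A∩Parcel B| = 56 + 9 − 6 = 59.00.

59.00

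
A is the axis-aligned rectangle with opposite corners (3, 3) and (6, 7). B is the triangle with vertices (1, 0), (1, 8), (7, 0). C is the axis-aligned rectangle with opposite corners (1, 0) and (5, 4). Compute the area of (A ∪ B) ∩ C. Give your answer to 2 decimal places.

The region (A ∪ B) ∩ C is the polygon with vertices (4.75,3), (5,2.667), (5,0), (1,0), (1,4), (5,4), (5,3).
By the shoelace formula its area is 15.96.

15.96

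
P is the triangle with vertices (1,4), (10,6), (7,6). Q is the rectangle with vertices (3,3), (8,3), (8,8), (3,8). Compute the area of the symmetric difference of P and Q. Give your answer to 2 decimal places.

|P| = 3, |Q| = 25, |P∩Q| = 2.3333.
|P △ Q| = |P| + |Q| − 2·|P∩Q| = 3 + 25 − 4.6667 = 23.33.

23.33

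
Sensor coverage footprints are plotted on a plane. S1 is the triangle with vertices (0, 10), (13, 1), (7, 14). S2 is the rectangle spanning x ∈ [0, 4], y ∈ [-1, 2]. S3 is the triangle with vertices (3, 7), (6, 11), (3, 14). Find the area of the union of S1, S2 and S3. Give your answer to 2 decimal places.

71.37

By inclusion–exclusion:
Individual areas: |S1| = 57.5, |S2| = 12, |S3| = 10.5.
|S1∩S2| = 0.
|S1∩S3| = 8.6273.
|S2∩S3| = 0.
|S1∩S2∩S3| = 0.
|S1 ∪ S2 ∪ S3| = 80 − 8.6273 + 0 = 71.37.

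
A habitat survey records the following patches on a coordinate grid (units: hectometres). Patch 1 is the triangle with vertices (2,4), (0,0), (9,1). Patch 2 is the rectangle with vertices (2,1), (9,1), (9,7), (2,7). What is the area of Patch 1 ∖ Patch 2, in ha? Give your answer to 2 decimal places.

|Patch 1| = 17, |Patch 1∩Patch 2| = 10.5.
|Patch 1 ∖ Patch 2| = |Patch 1| − |Patch 1∩Patch 2| = 17 − 10.5 = 6.50.

6.50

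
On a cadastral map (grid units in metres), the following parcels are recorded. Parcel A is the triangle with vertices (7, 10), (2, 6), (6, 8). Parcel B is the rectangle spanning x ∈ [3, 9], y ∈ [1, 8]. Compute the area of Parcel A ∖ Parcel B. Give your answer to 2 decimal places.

|Parcel A| = 3, |Parcel A∩Parcel B| = 1.35.
|Parcel A ∖ Parcel B| = |Parcel A| − |Parcel A∩Parcel B| = 3 − 1.35 = 1.65.

1.65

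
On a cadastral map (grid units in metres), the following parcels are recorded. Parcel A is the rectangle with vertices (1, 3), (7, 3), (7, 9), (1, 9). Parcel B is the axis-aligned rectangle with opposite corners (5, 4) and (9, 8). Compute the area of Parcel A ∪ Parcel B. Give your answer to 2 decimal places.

By inclusion–exclusion:
Individual areas: |Parcel A| = 36, |Parcel B| = 16.
|Parcel A∩Parcel B|: x∈[5,7], y∈[4,8] → 2·4 = 8.
|Parcel A ∪ Parcel B| = 52 − 8 = 44.00.

44.00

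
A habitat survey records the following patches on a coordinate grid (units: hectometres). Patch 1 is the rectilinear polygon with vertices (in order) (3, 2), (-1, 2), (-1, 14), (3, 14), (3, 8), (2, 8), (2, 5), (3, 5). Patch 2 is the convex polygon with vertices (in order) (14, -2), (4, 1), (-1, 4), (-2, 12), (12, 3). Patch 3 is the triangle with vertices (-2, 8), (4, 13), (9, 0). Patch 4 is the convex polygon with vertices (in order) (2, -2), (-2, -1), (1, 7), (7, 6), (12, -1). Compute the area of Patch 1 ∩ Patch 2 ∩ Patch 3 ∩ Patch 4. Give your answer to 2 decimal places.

1.95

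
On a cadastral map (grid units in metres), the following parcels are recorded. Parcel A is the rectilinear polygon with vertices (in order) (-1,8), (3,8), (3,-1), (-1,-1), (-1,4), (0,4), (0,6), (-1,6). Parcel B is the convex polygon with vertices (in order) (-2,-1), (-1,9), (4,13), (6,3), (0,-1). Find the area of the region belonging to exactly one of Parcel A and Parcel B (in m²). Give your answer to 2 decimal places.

43.00

|Parcel A| = 34, |Parcel B| = 71, |Parcel A∩Parcel B| = 31.
|Parcel A △ Parcel B| = |Parcel A| + |Parcel B| − 2·|Parcel A∩Parcel B| = 34 + 71 − 62 = 43.00.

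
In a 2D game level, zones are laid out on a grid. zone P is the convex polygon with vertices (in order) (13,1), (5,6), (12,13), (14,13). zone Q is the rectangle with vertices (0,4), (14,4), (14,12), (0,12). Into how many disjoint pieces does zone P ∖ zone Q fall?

zone P ∖ zone Q splits into 2 disjoint pieces (area 7.575, area 2.4583).

2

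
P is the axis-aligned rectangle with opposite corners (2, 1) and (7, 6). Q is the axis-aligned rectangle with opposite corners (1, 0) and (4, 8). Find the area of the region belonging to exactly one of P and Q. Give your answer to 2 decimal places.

|P∩Q|: x∈[2,4], y∈[1,6] → 2·5 = 10.
|P △ Q| = |P| + |Q| − 2·|P∩Q| = 25 + 24 − 20 = 29.00.

29.00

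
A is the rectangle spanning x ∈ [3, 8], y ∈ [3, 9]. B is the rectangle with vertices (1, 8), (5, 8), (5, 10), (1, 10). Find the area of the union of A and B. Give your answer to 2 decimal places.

By inclusion–exclusion:
Individual areas: |A| = 30, |B| = 8.
|A∩B|: x∈[3,5], y∈[8,9] → 2·1 = 2.
|A ∪ B| = 38 − 2 = 36.00.

36.00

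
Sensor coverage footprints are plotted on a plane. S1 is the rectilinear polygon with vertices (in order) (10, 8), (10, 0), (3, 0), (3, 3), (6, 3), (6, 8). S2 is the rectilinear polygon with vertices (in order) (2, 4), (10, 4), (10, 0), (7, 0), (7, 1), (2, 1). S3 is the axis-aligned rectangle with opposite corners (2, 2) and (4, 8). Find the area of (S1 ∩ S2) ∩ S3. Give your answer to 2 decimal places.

1.00

The region (S1 ∩ S2) ∩ S3 is the polygon with vertices (3,3), (4,3), (4,2), (3,2).
By the shoelace formula its area is 1.00.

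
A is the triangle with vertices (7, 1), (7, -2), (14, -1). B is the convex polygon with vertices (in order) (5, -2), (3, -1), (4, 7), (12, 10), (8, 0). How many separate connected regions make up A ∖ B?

1

A ∖ B is a single connected region.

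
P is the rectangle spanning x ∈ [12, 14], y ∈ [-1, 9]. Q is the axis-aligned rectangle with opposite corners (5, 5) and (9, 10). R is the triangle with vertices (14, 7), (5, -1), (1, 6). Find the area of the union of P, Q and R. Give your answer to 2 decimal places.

80.03

By inclusion–exclusion:
Individual areas: |P| = 20, |Q| = 20, |R| = 47.5.
|P∩Q| = 0 (no overlap).
|P∩R| = 1.6239.
|Q∩R| = 5.8462.
|P∩Q∩R| = 0.
|P ∪ Q ∪ R| = 87.5 − 7.4701 + 0 = 80.03.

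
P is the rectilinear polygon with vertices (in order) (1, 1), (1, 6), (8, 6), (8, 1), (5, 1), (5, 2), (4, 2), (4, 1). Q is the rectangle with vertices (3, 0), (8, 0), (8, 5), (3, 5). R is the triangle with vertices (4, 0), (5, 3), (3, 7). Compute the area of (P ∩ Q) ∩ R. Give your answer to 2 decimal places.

3.55

The region (P ∩ Q) ∩ R is the polygon with vertices (4,2), (4,1), (3.857,1), (3.286,5), (4,5), (5,3), (4.667,2).
By the shoelace formula its area is 3.55.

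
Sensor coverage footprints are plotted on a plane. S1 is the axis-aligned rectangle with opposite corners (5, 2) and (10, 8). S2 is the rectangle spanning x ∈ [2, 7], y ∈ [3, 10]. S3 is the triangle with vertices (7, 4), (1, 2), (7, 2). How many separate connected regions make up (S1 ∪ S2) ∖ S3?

(S1 ∪ S2) ∖ S3 is a single connected region.

1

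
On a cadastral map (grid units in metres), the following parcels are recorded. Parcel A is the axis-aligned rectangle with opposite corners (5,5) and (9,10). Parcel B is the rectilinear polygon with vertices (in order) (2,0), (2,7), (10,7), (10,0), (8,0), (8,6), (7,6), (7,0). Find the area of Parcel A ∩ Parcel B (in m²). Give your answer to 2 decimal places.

The intersection is the polygon with vertices (9,5), (8,5), (8,6), (7,6), (7,5), (5,5), (5,7), (9,7).
By the shoelace formula its area is 7.00.

7.00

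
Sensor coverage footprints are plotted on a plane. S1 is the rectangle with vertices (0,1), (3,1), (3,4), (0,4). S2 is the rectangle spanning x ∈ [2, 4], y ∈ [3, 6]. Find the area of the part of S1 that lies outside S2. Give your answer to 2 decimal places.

|S1∩S2|: x∈[2,3], y∈[3,4] → 1·1 = 1.
|S1| = 9.
|S1 ∖ S2| = |S1| − |S1∩S2| = 9 − 1 = 8.00.

8.00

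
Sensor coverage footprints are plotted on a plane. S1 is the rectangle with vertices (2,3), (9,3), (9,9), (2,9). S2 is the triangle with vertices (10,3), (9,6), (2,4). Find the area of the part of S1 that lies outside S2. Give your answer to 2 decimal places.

31.94

|S1| = 42, |S1∩S2| = 10.0625.
|S1 ∖ S2| = |S1| − |S1∩S2| = 42 − 10.0625 = 31.94.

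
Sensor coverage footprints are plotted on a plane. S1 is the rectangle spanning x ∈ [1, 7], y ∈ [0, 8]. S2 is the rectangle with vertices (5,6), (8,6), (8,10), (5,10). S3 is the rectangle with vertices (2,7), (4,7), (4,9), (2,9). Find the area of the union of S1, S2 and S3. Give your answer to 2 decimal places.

58.00

By inclusion–exclusion:
Individual areas: |S1| = 48, |S2| = 12, |S3| = 4.
|S1∩S2|: x∈[5,7], y∈[6,8] → 2·2 = 4.
|S1∩S3|: x∈[2,4], y∈[7,8] → 2·1 = 2.
|S2∩S3| = 0 (no overlap).
|S1∩S2∩S3| = 0.
|S1 ∪ S2 ∪ S3| = 64 − 6 + 0 = 58.00.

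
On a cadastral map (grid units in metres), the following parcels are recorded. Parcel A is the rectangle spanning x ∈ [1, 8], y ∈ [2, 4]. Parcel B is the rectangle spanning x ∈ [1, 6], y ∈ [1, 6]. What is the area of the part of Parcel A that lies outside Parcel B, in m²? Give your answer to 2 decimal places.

|Parcel A∩Parcel B|: x∈[1,6], y∈[2,4] → 5·2 = 10.
|Parcel A| = 14.
|Parcel A ∖ Parcel B| = |Parcel A| − |Parcel A∩Parcel B| = 14 − 10 = 4.00.

4.00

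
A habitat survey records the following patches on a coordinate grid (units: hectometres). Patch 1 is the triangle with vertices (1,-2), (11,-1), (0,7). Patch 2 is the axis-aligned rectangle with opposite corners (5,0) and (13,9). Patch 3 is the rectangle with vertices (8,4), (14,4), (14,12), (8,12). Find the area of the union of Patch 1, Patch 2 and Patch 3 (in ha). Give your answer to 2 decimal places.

132.72

By inclusion–exclusion:
Individual areas: |Patch 1| = 45.5, |Patch 2| = 72, |Patch 3| = 48.
|Patch 1∩Patch 2| = 7.7784.
|Patch 1∩Patch 3| = 0.
|Patch 2∩Patch 3|: x∈[8,13], y∈[4,9] → 5·5 = 25.
|Patch 1∩Patch 2∩Patch 3| = 0.
|Patch 1 ∪ Patch 2 ∪ Patch 3| = 165.5 − 32.7784 + 0 = 132.72.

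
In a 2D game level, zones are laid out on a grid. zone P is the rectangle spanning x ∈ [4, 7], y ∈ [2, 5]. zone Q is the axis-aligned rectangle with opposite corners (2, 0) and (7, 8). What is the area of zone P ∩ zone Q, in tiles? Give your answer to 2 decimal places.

|zone P∩zone Q|: x∈[4,7], y∈[2,5] → 3·3 = 9.

9.00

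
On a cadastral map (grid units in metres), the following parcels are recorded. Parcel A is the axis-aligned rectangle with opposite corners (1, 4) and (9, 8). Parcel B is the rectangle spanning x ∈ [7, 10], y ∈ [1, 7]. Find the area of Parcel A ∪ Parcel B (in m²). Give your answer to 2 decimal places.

44.00

By inclusion–exclusion:
Individual areas: |Parcel A| = 32, |Parcel B| = 18.
|Parcel A∩Parcel B|: x∈[7,9], y∈[4,7] → 2·3 = 6.
|Parcel A ∪ Parcel B| = 50 − 6 = 44.00.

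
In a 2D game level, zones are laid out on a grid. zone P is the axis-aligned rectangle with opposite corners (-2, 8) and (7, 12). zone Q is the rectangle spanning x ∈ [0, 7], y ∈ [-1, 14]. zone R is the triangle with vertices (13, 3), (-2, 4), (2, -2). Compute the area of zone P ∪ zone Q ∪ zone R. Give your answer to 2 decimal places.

By inclusion–exclusion:
Individual areas: |zone P| = 36, |zone Q| = 105, |zone R| = 43.
|zone P∩zone Q|: x∈[0,7], y∈[8,12] → 7·4 = 28.
|zone P∩zone R| = 0.
|zone Q∩zone R| = 29.3182.
|zone P∩zone Q∩zone R| = 0.
|zone P ∪ zone Q ∪ zone R| = 184 − 57.3182 + 0 = 126.68.

126.68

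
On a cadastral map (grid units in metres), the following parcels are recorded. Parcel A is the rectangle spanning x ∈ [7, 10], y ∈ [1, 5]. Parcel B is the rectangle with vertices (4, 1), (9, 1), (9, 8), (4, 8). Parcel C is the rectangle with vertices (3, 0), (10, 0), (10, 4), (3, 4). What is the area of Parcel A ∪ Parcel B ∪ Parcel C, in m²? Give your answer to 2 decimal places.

By inclusion–exclusion:
Individual areas: |Parcel A| = 12, |Parcel B| = 35, |Parcel C| = 28.
|Parcel A∩Parcel B|: x∈[7,9], y∈[1,5] → 2·4 = 8.
|Parcel A∩Parcel C|: x∈[7,10], y∈[1,4] → 3·3 = 9.
|Parcel B∩Parcel C|: x∈[4,9], y∈[1,4] → 5·3 = 15.
|Parcel A∩Parcel B∩Parcel C| = 6.
|Parcel A ∪ Parcel B ∪ Parcel C| = 75 − 32 + 6 = 49.00.

49.00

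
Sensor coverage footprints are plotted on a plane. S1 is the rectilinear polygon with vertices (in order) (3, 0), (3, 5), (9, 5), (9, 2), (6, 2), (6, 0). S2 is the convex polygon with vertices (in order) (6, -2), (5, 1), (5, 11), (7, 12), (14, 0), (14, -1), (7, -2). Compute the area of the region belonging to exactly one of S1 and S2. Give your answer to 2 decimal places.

|S1| = 24, |S2| = 78, |S1∩S2| = 13.8333.
|S1 △ S2| = |S1| + |S2| − 2·|S1∩S2| = 24 + 78 − 27.6667 = 74.33.

74.33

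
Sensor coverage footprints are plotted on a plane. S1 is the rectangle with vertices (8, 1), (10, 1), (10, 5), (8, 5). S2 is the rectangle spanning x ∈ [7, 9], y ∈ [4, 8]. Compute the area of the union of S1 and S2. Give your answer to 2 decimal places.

15.00

By inclusion–exclusion:
Individual areas: |S1| = 8, |S2| = 8.
|S1∩S2|: x∈[8,9], y∈[4,5] → 1·1 = 1.
|S1 ∪ S2| = 16 − 1 = 15.00.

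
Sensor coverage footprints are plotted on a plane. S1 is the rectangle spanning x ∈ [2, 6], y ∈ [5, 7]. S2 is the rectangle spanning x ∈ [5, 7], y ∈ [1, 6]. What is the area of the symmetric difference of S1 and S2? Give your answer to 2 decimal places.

16.00

|S1∩S2|: x∈[5,6], y∈[5,6] → 1·1 = 1.
|S1 △ S2| = |S1| + |S2| − 2·|S1∩S2| = 8 + 10 − 2 = 16.00.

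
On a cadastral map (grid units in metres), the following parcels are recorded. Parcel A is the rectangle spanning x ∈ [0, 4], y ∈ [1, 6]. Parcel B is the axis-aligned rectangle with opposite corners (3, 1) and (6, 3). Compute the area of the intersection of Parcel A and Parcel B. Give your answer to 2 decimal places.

2.00

|Parcel A∩Parcel B|: x∈[3,4], y∈[1,3] → 1·2 = 2.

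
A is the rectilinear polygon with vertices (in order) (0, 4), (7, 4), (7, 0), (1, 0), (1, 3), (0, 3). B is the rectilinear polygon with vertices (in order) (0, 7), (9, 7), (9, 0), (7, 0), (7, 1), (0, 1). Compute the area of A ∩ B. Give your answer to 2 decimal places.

19.00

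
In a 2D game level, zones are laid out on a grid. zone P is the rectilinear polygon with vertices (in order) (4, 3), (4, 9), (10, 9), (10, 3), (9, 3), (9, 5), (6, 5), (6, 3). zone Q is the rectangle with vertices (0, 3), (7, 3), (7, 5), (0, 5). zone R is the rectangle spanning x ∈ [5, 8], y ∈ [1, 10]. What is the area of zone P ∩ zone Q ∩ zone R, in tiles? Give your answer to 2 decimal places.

2.00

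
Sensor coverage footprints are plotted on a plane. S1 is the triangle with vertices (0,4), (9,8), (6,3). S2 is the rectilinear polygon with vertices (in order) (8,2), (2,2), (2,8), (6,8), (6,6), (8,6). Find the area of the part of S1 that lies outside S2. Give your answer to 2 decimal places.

|S1| = 16.5, |S1∩S2| = 12.4778.
|S1 ∖ S2| = |S1| − |S1∩S2| = 16.5 − 12.4778 = 4.02.

4.02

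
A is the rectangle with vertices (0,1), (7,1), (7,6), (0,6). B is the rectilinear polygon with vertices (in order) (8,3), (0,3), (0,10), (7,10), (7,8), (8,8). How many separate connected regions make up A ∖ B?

1

A ∖ B is a single connected region.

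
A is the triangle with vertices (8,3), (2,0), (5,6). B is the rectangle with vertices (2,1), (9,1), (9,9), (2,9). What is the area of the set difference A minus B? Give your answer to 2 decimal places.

0.75

|A| = 13.5, |A∩B| = 12.75.
|A ∖ B| = |A| − |A∩B| = 13.5 − 12.75 = 0.75.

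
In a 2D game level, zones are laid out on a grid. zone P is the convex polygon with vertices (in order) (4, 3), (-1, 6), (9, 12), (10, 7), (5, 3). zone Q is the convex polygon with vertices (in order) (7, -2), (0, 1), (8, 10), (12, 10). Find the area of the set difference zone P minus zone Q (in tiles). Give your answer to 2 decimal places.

25.09

|zone P| = 49, |zone P∩zone Q| = 23.9116.
|zone P ∖ zone Q| = |zone P| − |zone P∩zone Q| = 49 − 23.9116 = 25.09.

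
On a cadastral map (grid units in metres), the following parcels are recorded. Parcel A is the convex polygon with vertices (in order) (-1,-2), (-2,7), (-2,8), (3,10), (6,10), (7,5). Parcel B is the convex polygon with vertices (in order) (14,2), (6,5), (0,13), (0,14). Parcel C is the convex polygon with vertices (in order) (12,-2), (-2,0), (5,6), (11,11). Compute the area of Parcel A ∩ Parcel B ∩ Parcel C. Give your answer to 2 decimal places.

The intersection is the polygon with vertices (7,5), (6.7,4.737), (6,5), (5.154,6.128), (6.543,7.286).
By the shoelace formula its area is 2.55.

2.55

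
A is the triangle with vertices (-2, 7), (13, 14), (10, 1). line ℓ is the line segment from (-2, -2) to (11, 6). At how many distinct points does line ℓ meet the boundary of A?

1

The segment meets the boundary at (6.069,2.966).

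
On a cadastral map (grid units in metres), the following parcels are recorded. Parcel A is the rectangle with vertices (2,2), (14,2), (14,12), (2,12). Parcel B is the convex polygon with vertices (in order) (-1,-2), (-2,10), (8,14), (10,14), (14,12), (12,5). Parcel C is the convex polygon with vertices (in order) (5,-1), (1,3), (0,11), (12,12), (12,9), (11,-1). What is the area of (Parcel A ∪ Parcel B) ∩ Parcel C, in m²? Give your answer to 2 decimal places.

The region (Parcel A ∪ Parcel B) ∩ Parcel C is the polygon with vertices (6.429,2), (3.55,0.45), (1,3), (0.024,10.809), (0.632,11.053), (12,12), (12,9), (11.3,2).
By the shoelace formula its area is 109.42.

109.42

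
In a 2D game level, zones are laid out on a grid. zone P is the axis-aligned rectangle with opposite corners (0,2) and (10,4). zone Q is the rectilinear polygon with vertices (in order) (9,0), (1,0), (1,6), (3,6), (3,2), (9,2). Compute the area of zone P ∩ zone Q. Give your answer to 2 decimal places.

4.00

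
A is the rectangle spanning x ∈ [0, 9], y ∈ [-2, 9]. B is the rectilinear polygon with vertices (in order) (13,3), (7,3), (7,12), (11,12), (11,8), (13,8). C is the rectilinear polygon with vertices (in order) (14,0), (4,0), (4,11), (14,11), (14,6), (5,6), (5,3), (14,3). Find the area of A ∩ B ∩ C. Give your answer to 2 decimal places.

6.00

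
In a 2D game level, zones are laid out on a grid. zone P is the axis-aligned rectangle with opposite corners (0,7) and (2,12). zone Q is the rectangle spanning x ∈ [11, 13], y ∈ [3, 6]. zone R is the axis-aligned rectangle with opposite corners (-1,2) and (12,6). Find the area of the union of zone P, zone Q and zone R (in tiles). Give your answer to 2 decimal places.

65.00

By inclusion–exclusion:
Individual areas: |zone P| = 10, |zone Q| = 6, |zone R| = 52.
|zone P∩zone Q| = 0 (no overlap).
|zone P∩zone R| = 0 (no overlap).
|zone Q∩zone R|: x∈[11,12], y∈[3,6] → 1·3 = 3.
|zone P∩zone Q∩zone R| = 0.
|zone P ∪ zone Q ∪ zone R| = 68 − 3 + 0 = 65.00.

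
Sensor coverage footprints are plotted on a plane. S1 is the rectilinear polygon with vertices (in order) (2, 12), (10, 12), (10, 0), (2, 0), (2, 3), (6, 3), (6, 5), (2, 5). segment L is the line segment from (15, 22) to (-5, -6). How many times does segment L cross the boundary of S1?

2

The segment meets the boundary at (7.857,12), (2.857,5).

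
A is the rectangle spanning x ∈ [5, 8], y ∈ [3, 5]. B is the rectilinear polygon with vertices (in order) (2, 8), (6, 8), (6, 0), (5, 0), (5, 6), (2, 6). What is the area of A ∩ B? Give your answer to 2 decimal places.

2.00

The intersection is the polygon with vertices (6,5), (6,3), (5,3), (5,5).
By the shoelace formula its area is 2.00.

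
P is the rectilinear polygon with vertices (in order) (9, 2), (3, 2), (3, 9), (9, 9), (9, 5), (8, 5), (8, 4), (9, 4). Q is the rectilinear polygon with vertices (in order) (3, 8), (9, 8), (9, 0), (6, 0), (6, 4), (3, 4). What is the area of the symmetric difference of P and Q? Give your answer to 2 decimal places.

19.00

|P| = 41, |Q| = 36, |P∩Q| = 29.
|P △ Q| = |P| + |Q| − 2·|P∩Q| = 41 + 36 − 58 = 19.00.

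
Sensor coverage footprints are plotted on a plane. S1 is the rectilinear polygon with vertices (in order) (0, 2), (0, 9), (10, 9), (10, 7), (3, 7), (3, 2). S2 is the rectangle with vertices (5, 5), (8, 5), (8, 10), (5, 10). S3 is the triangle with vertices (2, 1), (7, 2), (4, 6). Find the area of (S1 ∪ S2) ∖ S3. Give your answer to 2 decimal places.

|S1 ∪ S2| = 44.
|(S1 ∪ S2) ∩ S3| = 0.45.
|(S1 ∪ S2) ∖ S3| = 44 − 0.45 = 43.55.

43.55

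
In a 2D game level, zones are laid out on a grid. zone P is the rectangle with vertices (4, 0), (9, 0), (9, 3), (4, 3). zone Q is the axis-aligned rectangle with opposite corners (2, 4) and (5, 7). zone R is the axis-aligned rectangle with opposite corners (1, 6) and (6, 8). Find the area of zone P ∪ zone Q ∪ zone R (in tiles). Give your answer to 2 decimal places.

By inclusion–exclusion:
Individual areas: |zone P| = 15, |zone Q| = 9, |zone R| = 10.
|zone P∩zone Q| = 0 (no overlap).
|zone P∩zone R| = 0 (no overlap).
|zone Q∩zone R|: x∈[2,5], y∈[6,7] → 3·1 = 3.
|zone P∩zone Q∩zone R| = 0.
|zone P ∪ zone Q ∪ zone R| = 34 − 3 + 0 = 31.00.

31.00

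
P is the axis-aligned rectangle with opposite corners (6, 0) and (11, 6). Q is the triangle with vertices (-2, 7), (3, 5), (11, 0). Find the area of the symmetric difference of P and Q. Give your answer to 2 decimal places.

|P| = 30, |Q| = 4.5, |P∩Q| = 1.0817.
|P △ Q| = |P| + |Q| − 2·|P∩Q| = 30 + 4.5 − 2.1635 = 32.34.

32.34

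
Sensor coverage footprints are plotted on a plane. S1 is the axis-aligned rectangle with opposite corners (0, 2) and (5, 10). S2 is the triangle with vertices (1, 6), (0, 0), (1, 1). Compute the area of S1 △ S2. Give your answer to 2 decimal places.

39.83

|S1| = 40, |S2| = 2.5, |S1∩S2| = 1.3333.
|S1 △ S2| = |S1| + |S2| − 2·|S1∩S2| = 40 + 2.5 − 2.6667 = 39.83.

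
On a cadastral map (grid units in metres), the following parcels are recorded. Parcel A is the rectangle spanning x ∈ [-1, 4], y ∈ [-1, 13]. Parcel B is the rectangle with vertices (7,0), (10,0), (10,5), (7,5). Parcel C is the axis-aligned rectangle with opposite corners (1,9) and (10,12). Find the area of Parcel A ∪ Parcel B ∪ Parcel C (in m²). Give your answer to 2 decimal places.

103.00

By inclusion–exclusion:
Individual areas: |Parcel A| = 70, |Parcel B| = 15, |Parcel C| = 27.
|Parcel A∩Parcel B| = 0 (no overlap).
|Parcel A∩Parcel C|: x∈[1,4], y∈[9,12] → 3·3 = 9.
|Parcel B∩Parcel C| = 0 (no overlap).
|Parcel A∩Parcel B∩Parcel C| = 0.
|Parcel A ∪ Parcel B ∪ Parcel C| = 112 − 9 + 0 = 103.00.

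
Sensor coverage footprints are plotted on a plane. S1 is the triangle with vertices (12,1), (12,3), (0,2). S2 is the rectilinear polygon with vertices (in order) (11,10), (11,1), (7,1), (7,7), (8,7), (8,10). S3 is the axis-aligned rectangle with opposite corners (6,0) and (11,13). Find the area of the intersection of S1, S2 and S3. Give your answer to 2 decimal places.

6.00

The intersection is the polygon with vertices (11,1.083), (7,1.417), (7,2.583), (11,2.917).
By the shoelace formula its area is 6.00.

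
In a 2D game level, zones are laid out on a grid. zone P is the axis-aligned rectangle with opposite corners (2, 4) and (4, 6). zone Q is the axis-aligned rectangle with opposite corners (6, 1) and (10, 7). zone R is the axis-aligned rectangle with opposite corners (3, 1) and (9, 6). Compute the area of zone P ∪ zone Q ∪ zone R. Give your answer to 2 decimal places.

41.00

By inclusion–exclusion:
Individual areas: |zone P| = 4, |zone Q| = 24, |zone R| = 30.
|zone P∩zone Q| = 0 (no overlap).
|zone P∩zone R|: x∈[3,4], y∈[4,6] → 1·2 = 2.
|zone Q∩zone R|: x∈[6,9], y∈[1,6] → 3·5 = 15.
|zone P∩zone Q∩zone R| = 0.
|zone P ∪ zone Q ∪ zone R| = 58 − 17 + 0 = 41.00.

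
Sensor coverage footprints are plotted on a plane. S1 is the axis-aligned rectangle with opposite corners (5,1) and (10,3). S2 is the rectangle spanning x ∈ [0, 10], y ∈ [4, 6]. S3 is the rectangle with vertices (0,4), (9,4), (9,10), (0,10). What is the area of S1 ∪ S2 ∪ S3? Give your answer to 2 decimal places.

66.00

By inclusion–exclusion:
Individual areas: |S1| = 10, |S2| = 20, |S3| = 54.
|S1∩S2| = 0 (no overlap).
|S1∩S3| = 0 (no overlap).
|S2∩S3|: x∈[0,9], y∈[4,6] → 9·2 = 18.
|S1∩S2∩S3| = 0.
|S1 ∪ S2 ∪ S3| = 84 − 18 + 0 = 66.00.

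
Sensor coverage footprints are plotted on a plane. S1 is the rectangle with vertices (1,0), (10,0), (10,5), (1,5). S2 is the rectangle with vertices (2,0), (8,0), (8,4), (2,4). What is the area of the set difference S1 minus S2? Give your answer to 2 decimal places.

21.00

|S1∩S2|: x∈[2,8], y∈[0,4] → 6·4 = 24.
|S1| = 45.
|S1 ∖ S2| = |S1| − |S1∩S2| = 45 − 24 = 21.00.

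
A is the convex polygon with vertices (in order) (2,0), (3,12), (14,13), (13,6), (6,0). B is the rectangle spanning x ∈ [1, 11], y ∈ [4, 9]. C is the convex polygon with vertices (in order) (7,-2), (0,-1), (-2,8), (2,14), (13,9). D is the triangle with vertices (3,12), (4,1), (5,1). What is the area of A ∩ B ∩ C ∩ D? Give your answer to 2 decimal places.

2.50

The intersection is the polygon with vertices (3.727,4), (3.273,9), (3.546,9), (4.455,4).
By the shoelace formula its area is 2.50.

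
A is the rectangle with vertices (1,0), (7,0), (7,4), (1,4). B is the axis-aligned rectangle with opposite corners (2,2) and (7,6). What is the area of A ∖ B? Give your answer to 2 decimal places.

14.00

|A∩B|: x∈[2,7], y∈[2,4] → 5·2 = 10.
|A| = 24.
|A ∖ B| = |A| − |A∩B| = 24 − 10 = 14.00.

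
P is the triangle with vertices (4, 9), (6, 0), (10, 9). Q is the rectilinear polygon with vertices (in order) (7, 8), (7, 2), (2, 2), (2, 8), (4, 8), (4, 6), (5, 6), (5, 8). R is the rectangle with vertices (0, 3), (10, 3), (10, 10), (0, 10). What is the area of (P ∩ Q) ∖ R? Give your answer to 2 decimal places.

|P ∩ Q| = 11.5417.
|(P ∩ Q) ∩ R| = 10.
|(P ∩ Q) ∖ R| = 11.5417 − 10 = 1.54.

1.54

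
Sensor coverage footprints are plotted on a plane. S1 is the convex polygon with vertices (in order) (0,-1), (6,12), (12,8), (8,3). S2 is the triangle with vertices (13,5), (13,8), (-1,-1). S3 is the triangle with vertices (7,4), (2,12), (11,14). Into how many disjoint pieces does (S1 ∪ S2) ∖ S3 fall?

1

(S1 ∪ S2) ∖ S3 is a single connected region.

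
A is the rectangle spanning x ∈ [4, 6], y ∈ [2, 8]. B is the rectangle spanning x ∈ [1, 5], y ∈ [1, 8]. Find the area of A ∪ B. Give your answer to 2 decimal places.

By inclusion–exclusion:
Individual areas: |A| = 12, |B| = 28.
|A∩B|: x∈[4,5], y∈[2,8] → 1·6 = 6.
|A ∪ B| = 40 − 6 = 34.00.

34.00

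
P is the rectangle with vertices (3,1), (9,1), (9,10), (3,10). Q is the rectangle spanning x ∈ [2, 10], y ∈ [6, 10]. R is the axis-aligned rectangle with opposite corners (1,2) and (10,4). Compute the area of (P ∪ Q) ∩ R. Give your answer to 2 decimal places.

The region (P ∪ Q) ∩ R is the polygon with vertices (3,4), (9,4), (9,2), (3,2).
By the shoelace formula its area is 12.00.

12.00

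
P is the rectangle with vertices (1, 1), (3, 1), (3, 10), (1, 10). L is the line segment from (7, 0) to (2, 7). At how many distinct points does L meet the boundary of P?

1

The segment meets the boundary at (3,5.6).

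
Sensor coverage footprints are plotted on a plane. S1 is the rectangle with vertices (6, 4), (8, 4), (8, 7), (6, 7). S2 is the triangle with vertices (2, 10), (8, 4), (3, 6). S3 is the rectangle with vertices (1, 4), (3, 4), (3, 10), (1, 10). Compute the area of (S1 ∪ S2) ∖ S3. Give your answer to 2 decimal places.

12.30

|S1 ∪ S2| = 13.8.
|(S1 ∪ S2) ∩ S3| = 1.5.
|(S1 ∪ S2) ∖ S3| = 13.8 − 1.5 = 12.30.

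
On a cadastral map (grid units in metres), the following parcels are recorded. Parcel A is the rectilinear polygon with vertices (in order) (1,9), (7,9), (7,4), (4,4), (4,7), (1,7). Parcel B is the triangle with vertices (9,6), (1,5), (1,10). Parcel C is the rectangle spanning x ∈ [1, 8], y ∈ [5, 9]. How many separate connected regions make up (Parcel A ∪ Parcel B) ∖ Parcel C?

3

(Parcel A ∪ Parcel B) ∖ Parcel C splits into 3 disjoint pieces (area 0.3125, area 3, area 1).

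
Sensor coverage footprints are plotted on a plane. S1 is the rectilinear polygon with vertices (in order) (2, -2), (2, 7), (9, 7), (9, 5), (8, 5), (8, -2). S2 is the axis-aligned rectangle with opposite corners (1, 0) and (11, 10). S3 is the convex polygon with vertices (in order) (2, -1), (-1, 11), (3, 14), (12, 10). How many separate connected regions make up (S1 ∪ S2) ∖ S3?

2

(S1 ∪ S2) ∖ S3 splits into 2 disjoint pieces (area 1.125, area 47.55).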